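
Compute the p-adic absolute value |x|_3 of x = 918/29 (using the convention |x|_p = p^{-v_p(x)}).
|918/29|_3 = 1/27

Step 1 — compute v_3(x) by factoring powers of 3 out of the numerator and denominator: v_3(918/29) = 3. Step 2 — apply |x|_p = p^{-v_p(x)} = 3^{-3} = 1/27.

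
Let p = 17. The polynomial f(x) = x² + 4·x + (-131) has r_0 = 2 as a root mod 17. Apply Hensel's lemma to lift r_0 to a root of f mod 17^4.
r_3 = 30398 (mod 83521)

Hensel: r_{i+1} = r_i − f(r_i)·(f′(r_i))^{-1} mod 17^{i+2}, f′(x) = 2x + 4. Iterate:
  r_0 = 2 (mod 17)
  r_1 = 53 (mod 289)
  r_2 = 920 (mod 4913)
  r_3 = 30398 (mod 83521)
Final: r = 30398 satisfies f(r) ≡ 0 mod 17^4.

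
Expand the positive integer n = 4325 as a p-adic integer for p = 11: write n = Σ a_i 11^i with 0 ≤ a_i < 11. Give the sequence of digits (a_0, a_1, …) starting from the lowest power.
(a_0, a_1, …) = (2, 8, 2, 3)

Repeated division by 11 gives the digits low-to-high: 4325 = 2 + 8·11^1 + 2·11^2 + 3·11^3. Digit sequence: (2, 8, 2, 3).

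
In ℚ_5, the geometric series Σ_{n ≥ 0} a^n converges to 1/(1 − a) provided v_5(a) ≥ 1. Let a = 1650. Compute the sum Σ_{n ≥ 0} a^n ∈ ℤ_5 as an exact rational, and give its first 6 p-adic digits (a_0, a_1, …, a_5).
Σ a^n = 1/(1 − a) = -1/1649;  first 6 digits = (1, 0, 1, 3, 3, 1)

v_5(a) = 2 ≥ 1, so the series converges in ℤ_5 to 1/(1 − a) = 1/(1 − 1650) = -1/1649. Expand this rational in ℤ_5: compute digits iteratively via d_i = x_i mod 5, x_{i+1} = (x_i − d_i)/5. The first 6 digits are (1, 0, 1, 3, 3, 1).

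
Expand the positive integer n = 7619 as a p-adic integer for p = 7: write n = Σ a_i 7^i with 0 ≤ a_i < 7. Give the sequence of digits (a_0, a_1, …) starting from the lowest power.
(a_0, a_1, …) = (3, 3, 1, 1, 3)

Repeated division by 7 gives the digits low-to-high: 7619 = 3 + 3·7^1 + 1·7^2 + 1·7^3 + 3·7^4. Digit sequence: (3, 3, 1, 1, 3).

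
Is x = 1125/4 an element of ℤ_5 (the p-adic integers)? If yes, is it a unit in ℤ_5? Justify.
x ∈ ℤ_5 but not a unit; v_5(x) = 3 > 0

ℤ_5 = {x ∈ ℚ_5 : v_5(x) ≥ 0} and ℤ_5^× = {x ∈ ℤ_5 : v_5(x) = 0}. Here v_5(1125/4) = v_5(num) − v_5(den) = 3; compare against these criteria.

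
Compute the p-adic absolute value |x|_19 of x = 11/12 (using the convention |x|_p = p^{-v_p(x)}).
|11/12|_19 = 1

Step 1 — compute v_19(x) by factoring powers of 19 out of the numerator and denominator: v_19(11/12) = 0. Step 2 — apply |x|_p = p^{-v_p(x)} = 19^{0} = 1.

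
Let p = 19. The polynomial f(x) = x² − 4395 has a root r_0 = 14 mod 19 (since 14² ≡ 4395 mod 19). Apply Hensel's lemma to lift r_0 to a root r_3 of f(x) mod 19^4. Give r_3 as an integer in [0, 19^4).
r_3 = 38546 (mod 130321)

Hensel's recurrence: r_{i+1} = r_i − f(r_i)·(f′(r_i))^{-1} mod 19^{i+2}, with f′(x) = 2x. Iterate:
  r_0 = 14 (mod 19)
  r_1 = 280 (mod 361)
  r_2 = 4251 (mod 6859)
  r_3 = 38546 (mod 130321)
Final: r_3 = 38546, and one checks f(r_3) ≡ 0 mod 19^4.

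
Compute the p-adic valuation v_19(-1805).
v_19(-1805) = 2

v_19(n) is the largest exponent k such that 19^k divides n. Factor out: -1805 = -19^2 · 5. (Sign doesn't affect v_p.) So v_19(-1805) = 2.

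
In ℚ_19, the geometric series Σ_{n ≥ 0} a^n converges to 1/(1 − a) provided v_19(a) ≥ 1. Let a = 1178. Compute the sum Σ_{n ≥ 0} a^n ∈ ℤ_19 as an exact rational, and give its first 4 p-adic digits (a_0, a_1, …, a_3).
Σ a^n = 1/(1 − a) = -1/1177;  first 4 digits = (1, 5, 9, 4)

v_19(a) = 1 ≥ 1, so the series converges in ℤ_19 to 1/(1 − a) = 1/(1 − 1178) = -1/1177. Expand this rational in ℤ_19: compute digits iteratively via d_i = x_i mod 19, x_{i+1} = (x_i − d_i)/19. The first 4 digits are (1, 5, 9, 4).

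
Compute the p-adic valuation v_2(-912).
v_2(-912) = 4

v_2(n) is the largest exponent k such that 2^k divides n. Factor out: -912 = -2^4 · 57. (Sign doesn't affect v_p.) So v_2(-912) = 4.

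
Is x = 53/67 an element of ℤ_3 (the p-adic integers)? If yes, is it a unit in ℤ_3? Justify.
x ∈ ℤ_3^× (unit); v_3(x) = 0

ℤ_3 = {x ∈ ℚ_3 : v_3(x) ≥ 0} and ℤ_3^× = {x ∈ ℤ_3 : v_3(x) = 0}. Here v_3(53/67) = v_3(num) − v_3(den) = 0; compare against these criteria.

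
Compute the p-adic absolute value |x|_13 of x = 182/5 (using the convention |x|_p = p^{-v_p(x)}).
|182/5|_13 = 1/13

Step 1 — compute v_13(x) by factoring powers of 13 out of the numerator and denominator: v_13(182/5) = 1. Step 2 — apply |x|_p = p^{-v_p(x)} = 13^{-1} = 1/13.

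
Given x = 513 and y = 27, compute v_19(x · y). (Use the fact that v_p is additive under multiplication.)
v_19(13851) = 1

v_p(x) = 1 (factor: 513 = 19^1 · 27); v_p(y) = 0 (factor: 27 = 19^0 · 27). Additivity: v_p(xy) = v_p(x) + v_p(y) = 1 + 0 = 1. (Direct check: xy = 13851 = 19^1 · (729).)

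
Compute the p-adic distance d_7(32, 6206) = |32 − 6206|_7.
d_7(32, 6206) = 1/343

Step 1 — x − y = 32 − 6206 = -6174. Step 2 — v_7(-6174) = 3 (factor: -6174 = −(7^3 · 18); the sign does not affect v_p). Step 3 — |x − y|_7 = 7^{-3} = 1/343.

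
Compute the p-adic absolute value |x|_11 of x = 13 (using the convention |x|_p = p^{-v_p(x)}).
|13|_11 = 1

Step 1 — compute v_11(x) by factoring powers of 11 out of the numerator and denominator: v_11(13) = 0. Step 2 — apply |x|_p = p^{-v_p(x)} = 11^{0} = 1.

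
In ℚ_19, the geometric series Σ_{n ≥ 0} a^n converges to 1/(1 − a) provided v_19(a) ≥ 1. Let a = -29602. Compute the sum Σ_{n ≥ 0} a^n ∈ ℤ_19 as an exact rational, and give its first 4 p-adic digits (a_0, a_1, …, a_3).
Σ a^n = 1/(1 − a) = 1/29603;  first 4 digits = (1, 0, 13, 14)

v_19(a) = 2 ≥ 1, so the series converges in ℤ_19 to 1/(1 − a) = 1/(1 − (-29602)) = 1/29603. Expand this rational in ℤ_19: compute digits iteratively via d_i = x_i mod 19, x_{i+1} = (x_i − d_i)/19. The first 4 digits are (1, 0, 13, 14).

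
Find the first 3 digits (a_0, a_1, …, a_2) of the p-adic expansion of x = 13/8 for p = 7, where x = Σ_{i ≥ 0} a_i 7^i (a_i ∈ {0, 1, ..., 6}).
(a_0, …, a_2) = (6, 2, 4)

v_7(13/8) = 0 (numerator and denominator both coprime to 7), so x ∈ ℤ_7^×. Compute digits iteratively via a_i = x_i mod 7, x_{i+1} = (x_i − a_i)/7, with x_0 = x:
  x_0 = 13/8;  a_0 = 6;  x_1 = (x_0 − 6)/7 = -5/8
  x_1 = -5/8;  a_1 = 2;  x_2 = (x_1 − 2)/7 = -3/8
  x_2 = -3/8;  a_2 = 4;  x_3 = (x_2 − 4)/7 = -5/8
Digits: (6, 2, 4).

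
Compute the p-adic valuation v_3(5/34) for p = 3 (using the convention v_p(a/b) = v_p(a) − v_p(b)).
v_3(5/34) = 0

Factor powers of 3 from the numerator and denominator of the reduced fraction: 5 = 3^0 · 5 and 34 = 3^0 · 34. Apply v_p(a/b) = v_p(a) − v_p(b): v_3(5/34) = 0 − 0 = 0.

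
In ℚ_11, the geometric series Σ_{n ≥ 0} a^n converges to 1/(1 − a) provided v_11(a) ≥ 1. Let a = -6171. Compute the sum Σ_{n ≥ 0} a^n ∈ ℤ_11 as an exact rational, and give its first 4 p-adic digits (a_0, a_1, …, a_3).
Σ a^n = 1/(1 − a) = 1/6172;  first 4 digits = (1, 0, 4, 6)

v_11(a) = 2 ≥ 1, so the series converges in ℤ_11 to 1/(1 − a) = 1/(1 − (-6171)) = 1/6172. Expand this rational in ℤ_11: compute digits iteratively via d_i = x_i mod 11, x_{i+1} = (x_i − d_i)/11. The first 4 digits are (1, 0, 4, 6).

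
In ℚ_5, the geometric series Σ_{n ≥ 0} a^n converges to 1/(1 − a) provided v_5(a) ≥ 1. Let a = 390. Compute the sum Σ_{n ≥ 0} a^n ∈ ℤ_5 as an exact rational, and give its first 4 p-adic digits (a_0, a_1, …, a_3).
Σ a^n = 1/(1 − a) = -1/389;  first 4 digits = (1, 3, 4, 1)

v_5(a) = 1 ≥ 1, so the series converges in ℤ_5 to 1/(1 − a) = 1/(1 − 390) = -1/389. Expand this rational in ℤ_5: compute digits iteratively via d_i = x_i mod 5, x_{i+1} = (x_i − d_i)/5. The first 4 digits are (1, 3, 4, 1).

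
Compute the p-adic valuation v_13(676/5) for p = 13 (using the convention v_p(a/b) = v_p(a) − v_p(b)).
v_13(676/5) = 2

Factor powers of 13 from the numerator and denominator of the reduced fraction: 676 = 13^2 · 4 and 5 = 13^0 · 5. Apply v_p(a/b) = v_p(a) − v_p(b): v_13(676/5) = 2 − 0 = 2.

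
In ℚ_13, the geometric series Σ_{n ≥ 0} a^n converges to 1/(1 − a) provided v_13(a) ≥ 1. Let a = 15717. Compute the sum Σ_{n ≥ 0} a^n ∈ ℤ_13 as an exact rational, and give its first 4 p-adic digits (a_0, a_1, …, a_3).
Σ a^n = 1/(1 − a) = -1/15716;  first 4 digits = (1, 0, 2, 7)

v_13(a) = 2 ≥ 1, so the series converges in ℤ_13 to 1/(1 − a) = 1/(1 − 15717) = -1/15716. Expand this rational in ℤ_13: compute digits iteratively via d_i = x_i mod 13, x_{i+1} = (x_i − d_i)/13. The first 4 digits are (1, 0, 2, 7).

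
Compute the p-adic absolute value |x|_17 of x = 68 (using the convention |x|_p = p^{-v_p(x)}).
|68|_17 = 1/17

Step 1 — compute v_17(x) by factoring powers of 17 out of the numerator and denominator: v_17(68) = 1. Step 2 — apply |x|_p = p^{-v_p(x)} = 17^{-1} = 1/17.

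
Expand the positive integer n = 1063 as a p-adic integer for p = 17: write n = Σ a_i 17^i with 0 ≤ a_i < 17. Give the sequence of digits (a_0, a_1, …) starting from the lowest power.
(a_0, a_1, …) = (9, 11, 3)

Repeated division by 17 gives the digits low-to-high: 1063 = 9 + 11·17^1 + 3·17^2. Digit sequence: (9, 11, 3).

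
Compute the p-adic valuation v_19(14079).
v_19(14079) = 2

v_19(n) is the largest exponent k such that 19^k divides n. Factor out: 14079 = 19^2 · 39. (Sign doesn't affect v_p.) So v_19(14079) = 2.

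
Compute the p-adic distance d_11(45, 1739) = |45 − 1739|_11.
d_11(45, 1739) = 1/121

Step 1 — x − y = 45 − 1739 = -1694. Step 2 — v_11(-1694) = 2 (factor: -1694 = −(11^2 · 14); the sign does not affect v_p). Step 3 — |x − y|_11 = 11^{-2} = 1/121.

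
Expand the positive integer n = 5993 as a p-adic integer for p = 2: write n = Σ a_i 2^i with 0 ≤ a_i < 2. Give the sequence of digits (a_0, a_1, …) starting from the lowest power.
(a_0, a_1, …) = (1, 0, 0, 1, 0, 1, 1, 0, 1, 1, 1, 0, 1)

Repeated division by 2 gives the digits low-to-high: 5993 = 1 + 1·2^3 + 1·2^5 + 1·2^6 + 1·2^8 + 1·2^9 + 1·2^10 + 1·2^12. Digit sequence: (1, 0, 0, 1, 0, 1, 1, 0, 1, 1, 1, 0, 1).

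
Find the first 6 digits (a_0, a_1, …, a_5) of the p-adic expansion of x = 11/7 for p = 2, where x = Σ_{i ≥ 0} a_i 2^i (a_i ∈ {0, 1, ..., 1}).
(a_0, …, a_5) = (1, 0, 1, 1, 1, 0)

v_2(11/7) = 0 (numerator and denominator both coprime to 2), so x ∈ ℤ_2^×. Compute digits iteratively via a_i = x_i mod 2, x_{i+1} = (x_i − a_i)/2, with x_0 = x:
  x_0 = 11/7;  a_0 = 1;  x_1 = (x_0 − 1)/2 = 2/7
  x_1 = 2/7;  a_1 = 0;  x_2 = (x_1 − 0)/2 = 1/7
  x_2 = 1/7;  a_2 = 1;  x_3 = (x_2 − 1)/2 = -3/7
  x_3 = -3/7;  a_3 = 1;  x_4 = (x_3 − 1)/2 = -5/7
  x_4 = -5/7;  a_4 = 1;  x_5 = (x_4 − 1)/2 = -6/7
  x_5 = -6/7;  a_5 = 0;  x_6 = (x_5 − 0)/2 = -3/7
Digits: (1, 0, 1, 1, 1, 0).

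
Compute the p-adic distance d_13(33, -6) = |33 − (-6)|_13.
d_13(33, -6) = 1/13

Step 1 — x − y = 33 − (-6) = 39. Step 2 — v_13(39) = 1 (factor: 39 = (13^1 · 3); the sign does not affect v_p). Step 3 — |x − y|_13 = 13^{-1} = 1/13.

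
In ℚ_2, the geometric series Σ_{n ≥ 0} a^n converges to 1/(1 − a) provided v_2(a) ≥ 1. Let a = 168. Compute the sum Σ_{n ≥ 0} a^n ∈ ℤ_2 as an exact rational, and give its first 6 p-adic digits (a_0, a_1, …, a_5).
Σ a^n = 1/(1 − a) = -1/167;  first 6 digits = (1, 0, 0, 1, 0, 1)

v_2(a) = 3 ≥ 1, so the series converges in ℤ_2 to 1/(1 − a) = 1/(1 − 168) = -1/167. Expand this rational in ℤ_2: compute digits iteratively via d_i = x_i mod 2, x_{i+1} = (x_i − d_i)/2. The first 6 digits are (1, 0, 0, 1, 0, 1).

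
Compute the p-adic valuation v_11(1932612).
v_11(1932612) = 5

v_11(n) is the largest exponent k such that 11^k divides n. Factor out: 1932612 = 11^5 · 12. (Sign doesn't affect v_p.) So v_11(1932612) = 5.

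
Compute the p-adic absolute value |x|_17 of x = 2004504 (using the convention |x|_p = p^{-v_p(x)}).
|2004504|_17 = 1/83521

Step 1 — compute v_17(x) by factoring powers of 17 out of the numerator and denominator: v_17(2004504) = 4. Step 2 — apply |x|_p = p^{-v_p(x)} = 17^{-4} = 1/83521.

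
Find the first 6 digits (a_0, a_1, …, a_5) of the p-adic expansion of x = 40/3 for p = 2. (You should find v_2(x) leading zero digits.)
(a_0, …, a_5) = (0, 0, 0, 1, 1, 1)

v_2(40/3) = 3, so a_0 = ... = a_2 = 0. Factor out: x = 2^3 · u with u = 5/3 a unit in ℤ_2. Expand u iteratively via a_{v+i} = u_i mod 2, u_{i+1} = (u_i − a_{v+i})/2:
  u_0 = 5/3;  a_3 = 1;  u_1 = (u_0 − 1)/2 = 1/3
  u_1 = 1/3;  a_4 = 1;  u_2 = (u_1 − 1)/2 = -1/3
  u_2 = -1/3;  a_5 = 1;  u_3 = (u_2 − 1)/2 = -2/3
Digits: (0, 0, 0, 1, 1, 1).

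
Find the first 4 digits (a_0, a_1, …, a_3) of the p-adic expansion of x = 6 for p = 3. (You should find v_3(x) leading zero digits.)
(a_0, …, a_3) = (0, 2, 0, 0)

v_3(6) = 1, so a_0 = ... = a_0 = 0. Factor out: x = 3^1 · u with u = 2 a unit in ℤ_3. Expand u iteratively via a_{v+i} = u_i mod 3, u_{i+1} = (u_i − a_{v+i})/3:
  u_0 = 2;  a_1 = 2;  u_1 = (u_0 − 2)/3 = 0
  u_1 = 0;  a_2 = 0;  u_2 = (u_1 − 0)/3 = 0
  u_2 = 0;  a_3 = 0;  u_3 = (u_2 − 0)/3 = 0
Digits: (0, 2, 0, 0).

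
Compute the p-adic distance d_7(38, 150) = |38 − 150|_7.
d_7(38, 150) = 1/7

Step 1 — x − y = 38 − 150 = -112. Step 2 — v_7(-112) = 1 (factor: -112 = −(7^1 · 16); the sign does not affect v_p). Step 3 — |x − y|_7 = 7^{-1} = 1/7.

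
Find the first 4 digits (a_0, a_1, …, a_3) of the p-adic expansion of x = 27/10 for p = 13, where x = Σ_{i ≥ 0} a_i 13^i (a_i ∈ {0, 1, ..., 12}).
(a_0, …, a_3) = (4, 9, 11, 3)

v_13(27/10) = 0 (numerator and denominator both coprime to 13), so x ∈ ℤ_13^×. Compute digits iteratively via a_i = x_i mod 13, x_{i+1} = (x_i − a_i)/13, with x_0 = x:
  x_0 = 27/10;  a_0 = 4;  x_1 = (x_0 − 4)/13 = -1/10
  x_1 = -1/10;  a_1 = 9;  x_2 = (x_1 − 9)/13 = -7/10
  x_2 = -7/10;  a_2 = 11;  x_3 = (x_2 − 11)/13 = -9/10
  x_3 = -9/10;  a_3 = 3;  x_4 = (x_3 − 3)/13 = -3/10
Digits: (4, 9, 11, 3).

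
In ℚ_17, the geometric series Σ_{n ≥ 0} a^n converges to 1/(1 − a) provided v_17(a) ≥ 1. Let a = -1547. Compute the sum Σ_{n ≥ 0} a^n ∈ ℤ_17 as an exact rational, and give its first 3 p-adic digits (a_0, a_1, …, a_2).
Σ a^n = 1/(1 − a) = 1/1548;  first 3 digits = (1, 11, 13)

v_17(a) = 1 ≥ 1, so the series converges in ℤ_17 to 1/(1 − a) = 1/(1 − (-1547)) = 1/1548. Expand this rational in ℤ_17: compute digits iteratively via d_i = x_i mod 17, x_{i+1} = (x_i − d_i)/17. The first 3 digits are (1, 11, 13).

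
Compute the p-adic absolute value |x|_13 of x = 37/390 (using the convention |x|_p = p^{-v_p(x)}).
|37/390|_13 = 13

Step 1 — compute v_13(x) by factoring powers of 13 out of the numerator and denominator: v_13(37/390) = -1. Step 2 — apply |x|_p = p^{-v_p(x)} = 13^{1} = 13.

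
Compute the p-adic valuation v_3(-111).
v_3(-111) = 1

v_3(n) is the largest exponent k such that 3^k divides n. Factor out: -111 = -3^1 · 37. (Sign doesn't affect v_p.) So v_3(-111) = 1.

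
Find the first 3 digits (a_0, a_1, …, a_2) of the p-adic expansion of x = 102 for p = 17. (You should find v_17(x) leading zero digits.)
(a_0, …, a_2) = (0, 6, 0)

v_17(102) = 1, so a_0 = ... = a_0 = 0. Factor out: x = 17^1 · u with u = 6 a unit in ℤ_17. Expand u iteratively via a_{v+i} = u_i mod 17, u_{i+1} = (u_i − a_{v+i})/17:
  u_0 = 6;  a_1 = 6;  u_1 = (u_0 − 6)/17 = 0
  u_1 = 0;  a_2 = 0;  u_2 = (u_1 − 0)/17 = 0
Digits: (0, 6, 0).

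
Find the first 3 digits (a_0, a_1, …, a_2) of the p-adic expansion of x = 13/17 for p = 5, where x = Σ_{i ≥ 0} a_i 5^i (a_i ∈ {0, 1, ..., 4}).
(a_0, …, a_2) = (4, 2, 3)

v_5(13/17) = 0 (numerator and denominator both coprime to 5), so x ∈ ℤ_5^×. Compute digits iteratively via a_i = x_i mod 5, x_{i+1} = (x_i − a_i)/5, with x_0 = x:
  x_0 = 13/17;  a_0 = 4;  x_1 = (x_0 − 4)/5 = -11/17
  x_1 = -11/17;  a_1 = 2;  x_2 = (x_1 − 2)/5 = -9/17
  x_2 = -9/17;  a_2 = 3;  x_3 = (x_2 − 3)/5 = -12/17
Digits: (4, 2, 3).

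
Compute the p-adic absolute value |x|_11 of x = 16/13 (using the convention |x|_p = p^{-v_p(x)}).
|16/13|_11 = 1

Step 1 — compute v_11(x) by factoring powers of 11 out of the numerator and denominator: v_11(16/13) = 0. Step 2 — apply |x|_p = p^{-v_p(x)} = 11^{0} = 1.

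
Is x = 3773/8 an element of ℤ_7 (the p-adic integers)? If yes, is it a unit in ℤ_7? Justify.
x ∈ ℤ_7 but not a unit; v_7(x) = 3 > 0

ℤ_7 = {x ∈ ℚ_7 : v_7(x) ≥ 0} and ℤ_7^× = {x ∈ ℤ_7 : v_7(x) = 0}. Here v_7(3773/8) = v_7(num) − v_7(den) = 3; compare against these criteria.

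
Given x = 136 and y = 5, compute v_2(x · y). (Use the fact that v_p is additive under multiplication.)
v_2(680) = 3

v_p(x) = 3 (factor: 136 = 2^3 · 17); v_p(y) = 0 (factor: 5 = 2^0 · 5). Additivity: v_p(xy) = v_p(x) + v_p(y) = 3 + 0 = 3. (Direct check: xy = 680 = 2^3 · (85).)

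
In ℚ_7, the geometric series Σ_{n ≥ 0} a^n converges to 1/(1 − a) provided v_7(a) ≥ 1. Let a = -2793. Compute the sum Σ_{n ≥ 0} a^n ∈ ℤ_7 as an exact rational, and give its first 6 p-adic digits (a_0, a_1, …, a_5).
Σ a^n = 1/(1 − a) = 1/2794;  first 6 digits = (1, 0, 6, 5, 6, 1)

v_7(a) = 2 ≥ 1, so the series converges in ℤ_7 to 1/(1 − a) = 1/(1 − (-2793)) = 1/2794. Expand this rational in ℤ_7: compute digits iteratively via d_i = x_i mod 7, x_{i+1} = (x_i − d_i)/7. The first 6 digits are (1, 0, 6, 5, 6, 1).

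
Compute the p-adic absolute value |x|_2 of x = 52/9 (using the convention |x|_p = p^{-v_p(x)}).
|52/9|_2 = 1/4

Step 1 — compute v_2(x) by factoring powers of 2 out of the numerator and denominator: v_2(52/9) = 2. Step 2 — apply |x|_p = p^{-v_p(x)} = 2^{-2} = 1/4.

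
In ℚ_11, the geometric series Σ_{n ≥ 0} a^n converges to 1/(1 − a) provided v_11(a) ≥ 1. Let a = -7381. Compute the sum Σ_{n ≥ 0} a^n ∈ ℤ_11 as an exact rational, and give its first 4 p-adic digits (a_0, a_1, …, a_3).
Σ a^n = 1/(1 − a) = 1/7382;  first 4 digits = (1, 0, 5, 5)

v_11(a) = 2 ≥ 1, so the series converges in ℤ_11 to 1/(1 − a) = 1/(1 − (-7381)) = 1/7382. Expand this rational in ℤ_11: compute digits iteratively via d_i = x_i mod 11, x_{i+1} = (x_i − d_i)/11. The first 4 digits are (1, 0, 5, 5).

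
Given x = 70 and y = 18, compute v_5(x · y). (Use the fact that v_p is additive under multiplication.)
v_5(1260) = 1

v_p(x) = 1 (factor: 70 = 5^1 · 14); v_p(y) = 0 (factor: 18 = 5^0 · 18). Additivity: v_p(xy) = v_p(x) + v_p(y) = 1 + 0 = 1. (Direct check: xy = 1260 = 5^1 · (252).)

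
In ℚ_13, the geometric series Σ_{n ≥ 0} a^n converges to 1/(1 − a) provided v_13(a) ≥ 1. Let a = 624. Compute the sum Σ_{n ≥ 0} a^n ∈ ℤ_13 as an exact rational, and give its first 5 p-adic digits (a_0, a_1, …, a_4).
Σ a^n = 1/(1 − a) = -1/623;  first 5 digits = (1, 9, 6, 9, 1)

v_13(a) = 1 ≥ 1, so the series converges in ℤ_13 to 1/(1 − a) = 1/(1 − 624) = -1/623. Expand this rational in ℤ_13: compute digits iteratively via d_i = x_i mod 13, x_{i+1} = (x_i − d_i)/13. The first 5 digits are (1, 9, 6, 9, 1).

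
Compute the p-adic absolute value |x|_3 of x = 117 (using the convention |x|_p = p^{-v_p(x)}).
|117|_3 = 1/9

Step 1 — compute v_3(x) by factoring powers of 3 out of the numerator and denominator: v_3(117) = 2. Step 2 — apply |x|_p = p^{-v_p(x)} = 3^{-2} = 1/9.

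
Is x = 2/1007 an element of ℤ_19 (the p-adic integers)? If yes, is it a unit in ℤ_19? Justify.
x ∉ ℤ_19 (v_19(x) = -1 < 0)

ℤ_19 = {x ∈ ℚ_19 : v_19(x) ≥ 0} and ℤ_19^× = {x ∈ ℤ_19 : v_19(x) = 0}. Here v_19(2/1007) = v_19(num) − v_19(den) = -1; compare against these criteria.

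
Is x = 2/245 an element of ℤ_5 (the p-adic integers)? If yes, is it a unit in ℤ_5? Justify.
x ∉ ℤ_5 (v_5(x) = -1 < 0)

ℤ_5 = {x ∈ ℚ_5 : v_5(x) ≥ 0} and ℤ_5^× = {x ∈ ℤ_5 : v_5(x) = 0}. Here v_5(2/245) = v_5(num) − v_5(den) = -1; compare against these criteria.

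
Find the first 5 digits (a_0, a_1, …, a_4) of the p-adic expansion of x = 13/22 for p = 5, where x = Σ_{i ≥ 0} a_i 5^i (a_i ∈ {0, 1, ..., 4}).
(a_0, …, a_4) = (4, 0, 1, 0, 2)

v_5(13/22) = 0 (numerator and denominator both coprime to 5), so x ∈ ℤ_5^×. Compute digits iteratively via a_i = x_i mod 5, x_{i+1} = (x_i − a_i)/5, with x_0 = x:
  x_0 = 13/22;  a_0 = 4;  x_1 = (x_0 − 4)/5 = -15/22
  x_1 = -15/22;  a_1 = 0;  x_2 = (x_1 − 0)/5 = -3/22
  x_2 = -3/22;  a_2 = 1;  x_3 = (x_2 − 1)/5 = -5/22
  x_3 = -5/22;  a_3 = 0;  x_4 = (x_3 − 0)/5 = -1/22
  x_4 = -1/22;  a_4 = 2;  x_5 = (x_4 − 2)/5 = -9/22
Digits: (4, 0, 1, 0, 2).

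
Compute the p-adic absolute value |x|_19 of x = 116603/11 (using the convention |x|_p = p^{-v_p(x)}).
|116603/11|_19 = 1/6859

Step 1 — compute v_19(x) by factoring powers of 19 out of the numerator and denominator: v_19(116603/11) = 3. Step 2 — apply |x|_p = p^{-v_p(x)} = 19^{-3} = 1/6859.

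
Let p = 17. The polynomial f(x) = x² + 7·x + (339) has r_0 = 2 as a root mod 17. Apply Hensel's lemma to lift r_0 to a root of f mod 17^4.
r_3 = 49336 (mod 83521)

Hensel: r_{i+1} = r_i − f(r_i)·(f′(r_i))^{-1} mod 17^{i+2}, f′(x) = 2x + 7. Iterate:
  r_0 = 2 (mod 17)
  r_1 = 206 (mod 289)
  r_2 = 206 (mod 4913)
  r_3 = 49336 (mod 83521)
Final: r = 49336 satisfies f(r) ≡ 0 mod 17^4.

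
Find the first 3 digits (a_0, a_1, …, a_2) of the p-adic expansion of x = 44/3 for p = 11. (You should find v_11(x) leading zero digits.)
(a_0, …, a_2) = (0, 5, 7)

v_11(44/3) = 1, so a_0 = ... = a_0 = 0. Factor out: x = 11^1 · u with u = 4/3 a unit in ℤ_11. Expand u iteratively via a_{v+i} = u_i mod 11, u_{i+1} = (u_i − a_{v+i})/11:
  u_0 = 4/3;  a_1 = 5;  u_1 = (u_0 − 5)/11 = -1/3
  u_1 = -1/3;  a_2 = 7;  u_2 = (u_1 − 7)/11 = -2/3
Digits: (0, 5, 7).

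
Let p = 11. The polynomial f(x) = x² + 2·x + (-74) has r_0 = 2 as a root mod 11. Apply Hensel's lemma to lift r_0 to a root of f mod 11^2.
r_1 = 13 (mod 121)

Hensel: r_{i+1} = r_i − f(r_i)·(f′(r_i))^{-1} mod 11^{i+2}, f′(x) = 2x + 2. Iterate:
  r_0 = 2 (mod 11)
  r_1 = 13 (mod 121)
Final: r = 13 satisfies f(r) ≡ 0 mod 11^2.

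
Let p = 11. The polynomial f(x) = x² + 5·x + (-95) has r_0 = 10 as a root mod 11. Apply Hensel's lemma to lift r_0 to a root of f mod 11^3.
r_2 = 1000 (mod 1331)

Hensel: r_{i+1} = r_i − f(r_i)·(f′(r_i))^{-1} mod 11^{i+2}, f′(x) = 2x + 5. Iterate:
  r_0 = 10 (mod 11)
  r_1 = 32 (mod 121)
  r_2 = 1000 (mod 1331)
Final: r = 1000 satisfies f(r) ≡ 0 mod 11^3.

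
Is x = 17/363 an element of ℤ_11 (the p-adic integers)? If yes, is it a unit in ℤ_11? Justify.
x ∉ ℤ_11 (v_11(x) = -2 < 0)

ℤ_11 = {x ∈ ℚ_11 : v_11(x) ≥ 0} and ℤ_11^× = {x ∈ ℤ_11 : v_11(x) = 0}. Here v_11(17/363) = v_11(num) − v_11(den) = -2; compare against these criteria.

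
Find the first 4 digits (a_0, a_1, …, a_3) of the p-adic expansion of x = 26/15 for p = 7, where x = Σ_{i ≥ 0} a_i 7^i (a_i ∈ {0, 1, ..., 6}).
(a_0, …, a_3) = (5, 0, 6, 1)

v_7(26/15) = 0 (numerator and denominator both coprime to 7), so x ∈ ℤ_7^×. Compute digits iteratively via a_i = x_i mod 7, x_{i+1} = (x_i − a_i)/7, with x_0 = x:
  x_0 = 26/15;  a_0 = 5;  x_1 = (x_0 − 5)/7 = -7/15
  x_1 = -7/15;  a_1 = 0;  x_2 = (x_1 − 0)/7 = -1/15
  x_2 = -1/15;  a_2 = 6;  x_3 = (x_2 − 6)/7 = -13/15
  x_3 = -13/15;  a_3 = 1;  x_4 = (x_3 − 1)/7 = -4/15
Digits: (5, 0, 6, 1).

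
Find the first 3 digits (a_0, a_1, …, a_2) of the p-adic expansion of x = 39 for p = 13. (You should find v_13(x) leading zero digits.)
(a_0, …, a_2) = (0, 3, 0)

v_13(39) = 1, so a_0 = ... = a_0 = 0. Factor out: x = 13^1 · u with u = 3 a unit in ℤ_13. Expand u iteratively via a_{v+i} = u_i mod 13, u_{i+1} = (u_i − a_{v+i})/13:
  u_0 = 3;  a_1 = 3;  u_1 = (u_0 − 3)/13 = 0
  u_1 = 0;  a_2 = 0;  u_2 = (u_1 − 0)/13 = 0
Digits: (0, 3, 0).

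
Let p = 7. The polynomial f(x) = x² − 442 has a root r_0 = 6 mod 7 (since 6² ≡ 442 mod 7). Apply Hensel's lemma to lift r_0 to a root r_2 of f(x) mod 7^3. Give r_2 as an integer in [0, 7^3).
r_2 = 293 (mod 343)

Hensel's recurrence: r_{i+1} = r_i − f(r_i)·(f′(r_i))^{-1} mod 7^{i+2}, with f′(x) = 2x. Iterate:
  r_0 = 6 (mod 7)
  r_1 = 48 (mod 49)
  r_2 = 293 (mod 343)
Final: r_2 = 293, and one checks f(r_2) ≡ 0 mod 7^3.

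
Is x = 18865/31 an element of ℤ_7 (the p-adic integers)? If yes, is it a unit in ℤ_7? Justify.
x ∈ ℤ_7 but not a unit; v_7(x) = 3 > 0

ℤ_7 = {x ∈ ℚ_7 : v_7(x) ≥ 0} and ℤ_7^× = {x ∈ ℤ_7 : v_7(x) = 0}. Here v_7(18865/31) = v_7(num) − v_7(den) = 3; compare against these criteria.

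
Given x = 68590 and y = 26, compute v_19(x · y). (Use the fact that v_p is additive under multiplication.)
v_19(1783340) = 3

v_p(x) = 3 (factor: 68590 = 19^3 · 10); v_p(y) = 0 (factor: 26 = 19^0 · 26). Additivity: v_p(xy) = v_p(x) + v_p(y) = 3 + 0 = 3. (Direct check: xy = 1783340 = 19^3 · (260).)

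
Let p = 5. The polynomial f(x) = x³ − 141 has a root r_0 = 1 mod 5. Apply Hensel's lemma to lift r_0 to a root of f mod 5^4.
r_3 = 231 (mod 625)

Hensel: r_{i+1} = r_i − f(r_i)/f′(r_i) mod 5^{i+2}, where f′(x) = 3x². Iterate:
  r_0 = 1 (mod 5)
  r_1 = 6 (mod 25)
  r_2 = 106 (mod 125)
  r_3 = 231 (mod 625)
Final: r = 231 with f(r) ≡ 0 mod 5^4.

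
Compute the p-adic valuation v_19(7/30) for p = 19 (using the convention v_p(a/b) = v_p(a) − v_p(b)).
v_19(7/30) = 0

Factor powers of 19 from the numerator and denominator of the reduced fraction: 7 = 19^0 · 7 and 30 = 19^0 · 30. Apply v_p(a/b) = v_p(a) − v_p(b): v_19(7/30) = 0 − 0 = 0.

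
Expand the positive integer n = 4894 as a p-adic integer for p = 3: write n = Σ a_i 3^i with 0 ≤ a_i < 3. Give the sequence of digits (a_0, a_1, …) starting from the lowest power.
(a_0, a_1, …) = (1, 2, 0, 1, 0, 2, 0, 2)

Repeated division by 3 gives the digits low-to-high: 4894 = 1 + 2·3^1 + 1·3^3 + 2·3^5 + 2·3^7. Digit sequence: (1, 2, 0, 1, 0, 2, 0, 2).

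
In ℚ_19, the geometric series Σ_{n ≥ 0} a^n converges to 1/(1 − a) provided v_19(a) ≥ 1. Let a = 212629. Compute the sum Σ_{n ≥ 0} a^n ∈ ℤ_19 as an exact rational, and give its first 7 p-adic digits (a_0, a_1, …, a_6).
Σ a^n = 1/(1 − a) = -1/212628;  first 7 digits = (1, 0, 0, 12, 1, 0, 11)

v_19(a) = 3 ≥ 1, so the series converges in ℤ_19 to 1/(1 − a) = 1/(1 − 212629) = -1/212628. Expand this rational in ℤ_19: compute digits iteratively via d_i = x_i mod 19, x_{i+1} = (x_i − d_i)/19. The first 7 digits are (1, 0, 0, 12, 1, 0, 11).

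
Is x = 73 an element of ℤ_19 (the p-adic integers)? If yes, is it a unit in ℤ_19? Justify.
x ∈ ℤ_19^× (unit); v_19(x) = 0

ℤ_19 = {x ∈ ℚ_19 : v_19(x) ≥ 0} and ℤ_19^× = {x ∈ ℤ_19 : v_19(x) = 0}. Here v_19(73) = v_19(num) − v_19(den) = 0; compare against these criteria.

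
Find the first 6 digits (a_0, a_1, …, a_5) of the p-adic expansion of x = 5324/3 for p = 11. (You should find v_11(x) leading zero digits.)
(a_0, …, a_5) = (0, 0, 0, 5, 7, 3)

v_11(5324/3) = 3, so a_0 = ... = a_2 = 0. Factor out: x = 11^3 · u with u = 4/3 a unit in ℤ_11. Expand u iteratively via a_{v+i} = u_i mod 11, u_{i+1} = (u_i − a_{v+i})/11:
  u_0 = 4/3;  a_3 = 5;  u_1 = (u_0 − 5)/11 = -1/3
  u_1 = -1/3;  a_4 = 7;  u_2 = (u_1 − 7)/11 = -2/3
  u_2 = -2/3;  a_5 = 3;  u_3 = (u_2 − 3)/11 = -1/3
Digits: (0, 0, 0, 5, 7, 3).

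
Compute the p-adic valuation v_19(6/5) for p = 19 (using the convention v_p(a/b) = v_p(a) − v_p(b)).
v_19(6/5) = 0

Factor powers of 19 from the numerator and denominator of the reduced fraction: 6 = 19^0 · 6 and 5 = 19^0 · 5. Apply v_p(a/b) = v_p(a) − v_p(b): v_19(6/5) = 0 − 0 = 0.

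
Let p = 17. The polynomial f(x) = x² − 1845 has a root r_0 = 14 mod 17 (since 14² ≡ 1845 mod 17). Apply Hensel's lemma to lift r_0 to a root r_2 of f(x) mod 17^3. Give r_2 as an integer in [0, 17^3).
r_2 = 558 (mod 4913)

Hensel's recurrence: r_{i+1} = r_i − f(r_i)·(f′(r_i))^{-1} mod 17^{i+2}, with f′(x) = 2x. Iterate:
  r_0 = 14 (mod 17)
  r_1 = 269 (mod 289)
  r_2 = 558 (mod 4913)
Final: r_2 = 558, and one checks f(r_2) ≡ 0 mod 17^3.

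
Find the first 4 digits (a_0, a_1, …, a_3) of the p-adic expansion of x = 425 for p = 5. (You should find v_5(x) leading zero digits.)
(a_0, …, a_3) = (0, 0, 2, 3)

v_5(425) = 2, so a_0 = ... = a_1 = 0. Factor out: x = 5^2 · u with u = 17 a unit in ℤ_5. Expand u iteratively via a_{v+i} = u_i mod 5, u_{i+1} = (u_i − a_{v+i})/5:
  u_0 = 17;  a_2 = 2;  u_1 = (u_0 − 2)/5 = 3
  u_1 = 3;  a_3 = 3;  u_2 = (u_1 − 3)/5 = 0
Digits: (0, 0, 2, 3).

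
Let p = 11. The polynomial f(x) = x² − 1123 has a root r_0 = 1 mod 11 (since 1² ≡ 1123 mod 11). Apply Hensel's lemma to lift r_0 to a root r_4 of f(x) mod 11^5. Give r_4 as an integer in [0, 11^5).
r_4 = 100750 (mod 161051)

Hensel's recurrence: r_{i+1} = r_i − f(r_i)·(f′(r_i))^{-1} mod 11^{i+2}, with f′(x) = 2x. Iterate:
  r_0 = 1 (mod 11)
  r_1 = 78 (mod 121)
  r_2 = 925 (mod 1331)
  r_3 = 12904 (mod 14641)
  r_4 = 100750 (mod 161051)
Final: r_4 = 100750, and one checks f(r_4) ≡ 0 mod 11^5.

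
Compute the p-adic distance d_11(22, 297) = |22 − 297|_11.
d_11(22, 297) = 1/11

Step 1 — x − y = 22 − 297 = -275. Step 2 — v_11(-275) = 1 (factor: -275 = −(11^1 · 25); the sign does not affect v_p). Step 3 — |x − y|_11 = 11^{-1} = 1/11.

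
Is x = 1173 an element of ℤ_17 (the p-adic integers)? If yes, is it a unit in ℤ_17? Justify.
x ∈ ℤ_17 but not a unit; v_17(x) = 1 > 0

ℤ_17 = {x ∈ ℚ_17 : v_17(x) ≥ 0} and ℤ_17^× = {x ∈ ℤ_17 : v_17(x) = 0}. Here v_17(1173) = v_17(num) − v_17(den) = 1; compare against these criteria.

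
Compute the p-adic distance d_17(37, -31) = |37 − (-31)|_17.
d_17(37, -31) = 1/17

Step 1 — x − y = 37 − (-31) = 68. Step 2 — v_17(68) = 1 (factor: 68 = (17^1 · 4); the sign does not affect v_p). Step 3 — |x − y|_17 = 17^{-1} = 1/17.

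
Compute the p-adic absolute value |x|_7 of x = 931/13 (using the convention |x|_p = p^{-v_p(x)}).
|931/13|_7 = 1/49

Step 1 — compute v_7(x) by factoring powers of 7 out of the numerator and denominator: v_7(931/13) = 2. Step 2 — apply |x|_p = p^{-v_p(x)} = 7^{-2} = 1/49.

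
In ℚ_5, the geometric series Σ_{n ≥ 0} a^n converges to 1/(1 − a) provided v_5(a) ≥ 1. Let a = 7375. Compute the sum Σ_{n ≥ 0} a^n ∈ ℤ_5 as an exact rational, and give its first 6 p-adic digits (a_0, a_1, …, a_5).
Σ a^n = 1/(1 − a) = -1/7374;  first 6 digits = (1, 0, 0, 4, 1, 2)

v_5(a) = 3 ≥ 1, so the series converges in ℤ_5 to 1/(1 − a) = 1/(1 − 7375) = -1/7374. Expand this rational in ℤ_5: compute digits iteratively via d_i = x_i mod 5, x_{i+1} = (x_i − d_i)/5. The first 6 digits are (1, 0, 0, 4, 1, 2).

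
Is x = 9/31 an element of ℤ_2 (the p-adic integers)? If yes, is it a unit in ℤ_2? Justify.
x ∈ ℤ_2^× (unit); v_2(x) = 0

ℤ_2 = {x ∈ ℚ_2 : v_2(x) ≥ 0} and ℤ_2^× = {x ∈ ℤ_2 : v_2(x) = 0}. Here v_2(9/31) = v_2(num) − v_2(den) = 0; compare against these criteria.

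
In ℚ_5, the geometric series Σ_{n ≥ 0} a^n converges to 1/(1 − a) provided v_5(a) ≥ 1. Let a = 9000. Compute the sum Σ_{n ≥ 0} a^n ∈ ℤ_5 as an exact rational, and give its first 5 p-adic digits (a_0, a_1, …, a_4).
Σ a^n = 1/(1 − a) = -1/8999;  first 5 digits = (1, 0, 0, 2, 4)

v_5(a) = 3 ≥ 1, so the series converges in ℤ_5 to 1/(1 − a) = 1/(1 − 9000) = -1/8999. Expand this rational in ℤ_5: compute digits iteratively via d_i = x_i mod 5, x_{i+1} = (x_i − d_i)/5. The first 5 digits are (1, 0, 0, 2, 4).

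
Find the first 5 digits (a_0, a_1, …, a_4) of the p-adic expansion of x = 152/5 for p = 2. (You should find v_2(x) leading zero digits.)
(a_0, …, a_4) = (0, 0, 0, 1, 1)

v_2(152/5) = 3, so a_0 = ... = a_2 = 0. Factor out: x = 2^3 · u with u = 19/5 a unit in ℤ_2. Expand u iteratively via a_{v+i} = u_i mod 2, u_{i+1} = (u_i − a_{v+i})/2:
  u_0 = 19/5;  a_3 = 1;  u_1 = (u_0 − 1)/2 = 7/5
  u_1 = 7/5;  a_4 = 1;  u_2 = (u_1 − 1)/2 = 1/5
Digits: (0, 0, 0, 1, 1).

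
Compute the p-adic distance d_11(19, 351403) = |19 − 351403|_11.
d_11(19, 351403) = 1/14641

Step 1 — x − y = 19 − 351403 = -351384. Step 2 — v_11(-351384) = 4 (factor: -351384 = −(11^4 · 24); the sign does not affect v_p). Step 3 — |x − y|_11 = 11^{-4} = 1/14641.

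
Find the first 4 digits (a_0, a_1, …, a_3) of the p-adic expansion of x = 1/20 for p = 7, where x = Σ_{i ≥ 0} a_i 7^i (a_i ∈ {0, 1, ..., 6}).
(a_0, …, a_3) = (6, 3, 4, 6)

v_7(1/20) = 0 (numerator and denominator both coprime to 7), so x ∈ ℤ_7^×. Compute digits iteratively via a_i = x_i mod 7, x_{i+1} = (x_i − a_i)/7, with x_0 = x:
  x_0 = 1/20;  a_0 = 6;  x_1 = (x_0 − 6)/7 = -17/20
  x_1 = -17/20;  a_1 = 3;  x_2 = (x_1 − 3)/7 = -11/20
  x_2 = -11/20;  a_2 = 4;  x_3 = (x_2 − 4)/7 = -13/20
  x_3 = -13/20;  a_3 = 6;  x_4 = (x_3 − 6)/7 = -19/20
Digits: (6, 3, 4, 6).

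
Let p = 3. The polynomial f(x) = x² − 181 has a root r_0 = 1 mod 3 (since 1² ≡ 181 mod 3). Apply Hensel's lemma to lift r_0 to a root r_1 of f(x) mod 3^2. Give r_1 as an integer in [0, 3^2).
r_1 = 1 (mod 9)

Hensel's recurrence: r_{i+1} = r_i − f(r_i)·(f′(r_i))^{-1} mod 3^{i+2}, with f′(x) = 2x. Iterate:
  r_0 = 1 (mod 3)
  r_1 = 1 (mod 9)
Final: r_1 = 1, and one checks f(r_1) ≡ 0 mod 3^2.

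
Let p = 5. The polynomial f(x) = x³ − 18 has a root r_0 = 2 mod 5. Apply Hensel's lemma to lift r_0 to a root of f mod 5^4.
r_3 = 532 (mod 625)

Hensel: r_{i+1} = r_i − f(r_i)/f′(r_i) mod 5^{i+2}, where f′(x) = 3x². Iterate:
  r_0 = 2 (mod 5)
  r_1 = 7 (mod 25)
  r_2 = 32 (mod 125)
  r_3 = 532 (mod 625)
Final: r = 532 with f(r) ≡ 0 mod 5^4.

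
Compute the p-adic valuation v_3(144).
v_3(144) = 2

v_3(n) is the largest exponent k such that 3^k divides n. Factor out: 144 = 3^2 · 16. (Sign doesn't affect v_p.) So v_3(144) = 2.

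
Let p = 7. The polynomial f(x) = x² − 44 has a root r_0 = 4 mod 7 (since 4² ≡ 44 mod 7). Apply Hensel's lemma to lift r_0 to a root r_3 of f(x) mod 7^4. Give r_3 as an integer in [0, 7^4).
r_3 = 767 (mod 2401)

Hensel's recurrence: r_{i+1} = r_i − f(r_i)·(f′(r_i))^{-1} mod 7^{i+2}, with f′(x) = 2x. Iterate:
  r_0 = 4 (mod 7)
  r_1 = 32 (mod 49)
  r_2 = 81 (mod 343)
  r_3 = 767 (mod 2401)
Final: r_3 = 767, and one checks f(r_3) ≡ 0 mod 7^4.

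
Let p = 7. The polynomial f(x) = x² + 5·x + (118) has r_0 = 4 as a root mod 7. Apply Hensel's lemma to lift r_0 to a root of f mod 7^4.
r_3 = 1334 (mod 2401)

Hensel: r_{i+1} = r_i − f(r_i)·(f′(r_i))^{-1} mod 7^{i+2}, f′(x) = 2x + 5. Iterate:
  r_0 = 4 (mod 7)
  r_1 = 11 (mod 49)
  r_2 = 305 (mod 343)
  r_3 = 1334 (mod 2401)
Final: r = 1334 satisfies f(r) ≡ 0 mod 7^4.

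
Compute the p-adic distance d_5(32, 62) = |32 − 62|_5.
d_5(32, 62) = 1/5

Step 1 — x − y = 32 − 62 = -30. Step 2 — v_5(-30) = 1 (factor: -30 = −(5^1 · 6); the sign does not affect v_p). Step 3 — |x − y|_5 = 5^{-1} = 1/5.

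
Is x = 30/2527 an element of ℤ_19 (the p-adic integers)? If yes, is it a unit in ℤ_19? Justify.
x ∉ ℤ_19 (v_19(x) = -2 < 0)

ℤ_19 = {x ∈ ℚ_19 : v_19(x) ≥ 0} and ℤ_19^× = {x ∈ ℤ_19 : v_19(x) = 0}. Here v_19(30/2527) = v_19(num) − v_19(den) = -2; compare against these criteria.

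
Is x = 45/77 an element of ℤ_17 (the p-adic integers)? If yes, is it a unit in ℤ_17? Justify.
x ∈ ℤ_17^× (unit); v_17(x) = 0

ℤ_17 = {x ∈ ℚ_17 : v_17(x) ≥ 0} and ℤ_17^× = {x ∈ ℤ_17 : v_17(x) = 0}. Here v_17(45/77) = v_17(num) − v_17(den) = 0; compare against these criteria.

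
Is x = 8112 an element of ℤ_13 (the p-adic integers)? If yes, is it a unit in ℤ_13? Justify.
x ∈ ℤ_13 but not a unit; v_13(x) = 2 > 0

ℤ_13 = {x ∈ ℚ_13 : v_13(x) ≥ 0} and ℤ_13^× = {x ∈ ℤ_13 : v_13(x) = 0}. Here v_13(8112) = v_13(num) − v_13(den) = 2; compare against these criteria.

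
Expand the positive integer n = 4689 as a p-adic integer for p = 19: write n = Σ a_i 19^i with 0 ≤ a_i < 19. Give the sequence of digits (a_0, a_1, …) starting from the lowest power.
(a_0, a_1, …) = (15, 18, 12)

Repeated division by 19 gives the digits low-to-high: 4689 = 15 + 18·19^1 + 12·19^2. Digit sequence: (15, 18, 12).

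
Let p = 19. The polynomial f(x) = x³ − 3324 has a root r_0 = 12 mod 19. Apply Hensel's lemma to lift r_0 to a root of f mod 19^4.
r_3 = 18176 (mod 130321)

Hensel: r_{i+1} = r_i − f(r_i)/f′(r_i) mod 19^{i+2}, where f′(x) = 3x². Iterate:
  r_0 = 12 (mod 19)
  r_1 = 126 (mod 361)
  r_2 = 4458 (mod 6859)
  r_3 = 18176 (mod 130321)
Final: r = 18176 with f(r) ≡ 0 mod 19^4.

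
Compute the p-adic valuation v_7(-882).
v_7(-882) = 2

v_7(n) is the largest exponent k such that 7^k divides n. Factor out: -882 = -7^2 · 18. (Sign doesn't affect v_p.) So v_7(-882) = 2.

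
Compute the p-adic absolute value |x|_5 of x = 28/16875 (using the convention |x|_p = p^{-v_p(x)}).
|28/16875|_5 = 625

Step 1 — compute v_5(x) by factoring powers of 5 out of the numerator and denominator: v_5(28/16875) = -4. Step 2 — apply |x|_p = p^{-v_p(x)} = 5^{4} = 625.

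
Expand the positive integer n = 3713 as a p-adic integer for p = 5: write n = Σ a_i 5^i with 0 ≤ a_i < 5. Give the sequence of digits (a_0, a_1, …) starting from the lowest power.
(a_0, a_1, …) = (3, 2, 3, 4, 0, 1)

Repeated division by 5 gives the digits low-to-high: 3713 = 3 + 2·5^1 + 3·5^2 + 4·5^3 + 1·5^5. Digit sequence: (3, 2, 3, 4, 0, 1).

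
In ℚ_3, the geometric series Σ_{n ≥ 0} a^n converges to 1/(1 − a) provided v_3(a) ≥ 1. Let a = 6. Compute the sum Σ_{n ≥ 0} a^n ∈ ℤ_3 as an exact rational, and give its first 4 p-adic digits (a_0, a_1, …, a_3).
Σ a^n = 1/(1 − a) = -1/5;  first 4 digits = (1, 2, 1, 0)

v_3(a) = 1 ≥ 1, so the series converges in ℤ_3 to 1/(1 − a) = 1/(1 − 6) = -1/5. Expand this rational in ℤ_3: compute digits iteratively via d_i = x_i mod 3, x_{i+1} = (x_i − d_i)/3. The first 4 digits are (1, 2, 1, 0).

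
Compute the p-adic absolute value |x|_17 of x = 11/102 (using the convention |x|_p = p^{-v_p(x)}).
|11/102|_17 = 17

Step 1 — compute v_17(x) by factoring powers of 17 out of the numerator and denominator: v_17(11/102) = -1. Step 2 — apply |x|_p = p^{-v_p(x)} = 17^{1} = 17.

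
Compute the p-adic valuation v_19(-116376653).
v_19(-116376653) = 5

v_19(n) is the largest exponent k such that 19^k divides n. Factor out: -116376653 = -19^5 · 47. (Sign doesn't affect v_p.) So v_19(-116376653) = 5.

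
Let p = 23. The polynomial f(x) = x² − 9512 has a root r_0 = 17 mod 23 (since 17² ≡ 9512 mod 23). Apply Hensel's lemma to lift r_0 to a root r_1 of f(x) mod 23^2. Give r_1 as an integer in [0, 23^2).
r_1 = 86 (mod 529)

Hensel's recurrence: r_{i+1} = r_i − f(r_i)·(f′(r_i))^{-1} mod 23^{i+2}, with f′(x) = 2x. Iterate:
  r_0 = 17 (mod 23)
  r_1 = 86 (mod 529)
Final: r_1 = 86, and one checks f(r_1) ≡ 0 mod 23^2.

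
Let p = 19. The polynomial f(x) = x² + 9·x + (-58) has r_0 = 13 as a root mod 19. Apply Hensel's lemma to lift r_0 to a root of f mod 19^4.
r_3 = 99003 (mod 130321)

Hensel: r_{i+1} = r_i − f(r_i)·(f′(r_i))^{-1} mod 19^{i+2}, f′(x) = 2x + 9. Iterate:
  r_0 = 13 (mod 19)
  r_1 = 89 (mod 361)
  r_2 = 2977 (mod 6859)
  r_3 = 99003 (mod 130321)
Final: r = 99003 satisfies f(r) ≡ 0 mod 19^4.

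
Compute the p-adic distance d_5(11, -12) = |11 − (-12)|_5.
d_5(11, -12) = 1

Step 1 — x − y = 11 − (-12) = 23. Step 2 — v_5(23) = 0 (factor: 23 = (5^0 · 23); the sign does not affect v_p). Step 3 — |x − y|_5 = 5^{0} = 1.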